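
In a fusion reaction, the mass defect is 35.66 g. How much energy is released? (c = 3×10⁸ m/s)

Convert mass defect: Δm = 35.66 g = 0.03566 kg
E = Δm·c² = 0.03566 × (3×10⁸)²
= 0.03566 × 9×10¹⁶ = 3.209×10¹⁵ J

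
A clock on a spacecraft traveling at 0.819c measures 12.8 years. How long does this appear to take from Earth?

Proper time Δt₀ = 12.8 years
γ = 1/√(1 - 0.819²) = 1.743
Δt = γΔt₀ = 1.743 × 12.8 = 22.31 years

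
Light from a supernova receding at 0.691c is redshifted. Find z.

β = 0.691
(1+β)/(1-β) = 1.691/0.309 = 5.472
√(5.472) = 2.339
z = 2.339 - 1 = 1.339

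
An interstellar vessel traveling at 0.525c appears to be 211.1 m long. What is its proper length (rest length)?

Contracted length L = 211.1 m
γ = 1/√(1 - 0.525²) = 1.175
L₀ = γL = 1.175 × 211.1 = 248.0 m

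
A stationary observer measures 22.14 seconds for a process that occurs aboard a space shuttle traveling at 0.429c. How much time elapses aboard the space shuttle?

Dilated time Δt = 22.14 seconds
γ = 1/√(1 - 0.429²) = 1.107
Δt₀ = Δt/γ = 22.14/1.107 = 20.00 seconds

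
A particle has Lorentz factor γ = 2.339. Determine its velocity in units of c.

From γ = 1/√(1 - v²/c²):
1/γ² = 1/2.339² = 0.1828
v²/c² = 1 - 0.1828 = 0.8172
v/c = √(0.8172) = 0.9040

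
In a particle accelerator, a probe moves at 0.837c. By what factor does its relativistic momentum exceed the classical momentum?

p_rel = γmv, p_class = mv
Ratio = γ = 1/√(1 - 0.837²)
= 1/√(0.299431) = 1.827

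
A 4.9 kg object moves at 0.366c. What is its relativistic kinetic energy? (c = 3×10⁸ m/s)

γ = 1/√(1 - 0.366²) = 1.07456
γ - 1 = 0.07456
KE = (γ-1)mc² = 0.07456 × 4.9 × (3×10⁸)² = 3.288×10¹⁶ J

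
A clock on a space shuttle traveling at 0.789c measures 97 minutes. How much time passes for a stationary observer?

Proper time Δt₀ = 97 minutes
γ = 1/√(1 - 0.789²) = 1.628
Δt = γΔt₀ = 1.628 × 97 = 157.9 minutes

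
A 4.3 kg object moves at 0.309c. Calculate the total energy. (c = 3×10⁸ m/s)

γ = 1/√(1 - 0.309²) = 1.0515
mc² = 4.3 × (3×10⁸)² = 3.870×10¹⁷ J
E = γmc² = 1.0515 × 3.870×10¹⁷ = 4.069×10¹⁷ J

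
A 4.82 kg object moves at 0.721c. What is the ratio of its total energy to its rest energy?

E = γmc², E₀ = mc²
E/E₀ = γ = 1/√(1 - 0.721²) = 1.443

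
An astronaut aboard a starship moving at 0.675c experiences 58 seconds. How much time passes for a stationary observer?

Proper time Δt₀ = 58 seconds
γ = 1/√(1 - 0.675²) = 1.3553
Δt = γΔt₀ = 1.3553 × 58 = 78.61 seconds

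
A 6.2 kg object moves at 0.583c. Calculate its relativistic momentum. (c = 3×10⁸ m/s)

γ = 1/√(1 - 0.583²) = 1.231
v = 0.583 × 3×10⁸ = 1.749×10⁸ m/s
p = γmv = 1.231 × 6.2 × 1.749×10⁸ = 1.335×10⁹ kg·m/s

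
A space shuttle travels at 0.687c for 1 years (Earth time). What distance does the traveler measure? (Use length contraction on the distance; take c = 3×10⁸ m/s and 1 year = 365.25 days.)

Earth distance: d = v × t = 0.687c × 1 yr = 6.5040×10¹⁵ m
γ = 1.3762
d' = d/γ = 6.5040×10¹⁵/1.3762 = 4.726×10¹⁵ m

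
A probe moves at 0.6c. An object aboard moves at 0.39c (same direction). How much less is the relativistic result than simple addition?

Classical: u' + v = 0.39 + 0.6 = 0.99c
Relativistic: u = (0.39 + 0.6)/(1 + 0.234) = 0.99/1.234 = 0.8023c
Difference: 0.99 - 0.8023 = 0.1877c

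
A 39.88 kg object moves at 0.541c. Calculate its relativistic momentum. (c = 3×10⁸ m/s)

γ = 1/√(1 - 0.541²) = 1.189
v = 0.541 × 3×10⁸ = 1.623×10⁸ m/s
p = γmv = 1.189 × 39.88 × 1.623×10⁸ = 7.696×10⁹ kg·m/s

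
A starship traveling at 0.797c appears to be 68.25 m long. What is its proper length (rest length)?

Contracted length L = 68.25 m
γ = 1/√(1 - 0.797²) = 1.656
L₀ = γL = 1.656 × 68.25 = 113.0 m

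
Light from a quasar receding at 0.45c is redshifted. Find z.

β = 0.45
(1+β)/(1-β) = 1.45/0.55 = 2.6364
√(2.6364) = 1.6237
z = 1.6237 - 1 = 0.6237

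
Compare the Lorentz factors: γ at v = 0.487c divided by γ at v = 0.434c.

γ₁ = 1/√(1 - 0.487²) = 1.1449
γ₂ = 1/√(1 - 0.434²) = 1.1100
γ₁/γ₂ = 1.1449/1.1100 = 1.031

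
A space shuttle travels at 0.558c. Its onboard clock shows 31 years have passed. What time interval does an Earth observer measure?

Proper time Δt₀ = 31 years
γ = 1/√(1 - 0.558²) = 1.205
Δt = γΔt₀ = 1.205 × 31 = 37.36 years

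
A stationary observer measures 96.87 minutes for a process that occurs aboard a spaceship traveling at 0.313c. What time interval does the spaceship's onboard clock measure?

Dilated time Δt = 96.87 minutes
γ = 1/√(1 - 0.313²) = 1.0529
Δt₀ = Δt/γ = 96.87/1.0529 = 92.00 minutes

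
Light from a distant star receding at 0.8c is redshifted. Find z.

β = 0.8
(1+β)/(1-β) = 1.8/0.2 = 9.000
√(9.000) = 3.000
z = 3.000 - 1 = 2.000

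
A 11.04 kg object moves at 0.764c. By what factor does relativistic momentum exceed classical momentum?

p_rel = γmv, p_class = mv
Ratio = γ = 1/√(1 - 0.764²) = 1.550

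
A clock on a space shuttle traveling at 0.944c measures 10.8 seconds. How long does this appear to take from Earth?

Proper time Δt₀ = 10.8 seconds
γ = 1/√(1 - 0.944²) = 3.031
Δt = γΔt₀ = 3.031 × 10.8 = 32.73 seconds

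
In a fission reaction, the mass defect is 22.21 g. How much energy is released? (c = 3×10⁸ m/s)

Convert mass defect: Δm = 22.21 g = 0.02221 kg
E = Δm·c² = 0.02221 × (3×10⁸)²
= 0.02221 × 9×10¹⁶ = 1.999×10¹⁵ J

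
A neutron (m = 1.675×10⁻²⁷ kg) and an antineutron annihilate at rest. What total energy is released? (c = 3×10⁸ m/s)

Both particles have the same rest mass, so total mass = 2m
E = 2m·c² = 2 × 1.675×10⁻²⁷ × (3×10⁸)²
= 2 × 1.675×10⁻²⁷ × 9×10¹⁶
= 3.015×10⁻¹⁰ J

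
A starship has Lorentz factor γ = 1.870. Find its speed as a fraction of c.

From γ = 1/√(1 - v²/c²):
1/γ² = 1/1.870² = 0.2860
v²/c² = 1 - 0.2860 = 0.7140
v/c = √(0.7140) = 0.8450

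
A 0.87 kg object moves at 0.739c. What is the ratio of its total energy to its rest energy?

E = γmc², E₀ = mc²
E/E₀ = γ = 1/√(1 - 0.739²) = 1.484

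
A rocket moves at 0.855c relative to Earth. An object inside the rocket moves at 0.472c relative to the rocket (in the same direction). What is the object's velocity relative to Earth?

u = (u' + v)/(1 + u'v/c²)
Numerator: 0.472 + 0.855 = 1.327
Denominator: 1 + 0.40356 = 1.40356
u = 1.327/1.40356 = 0.9455c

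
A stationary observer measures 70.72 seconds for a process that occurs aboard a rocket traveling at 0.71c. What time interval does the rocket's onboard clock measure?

Dilated time Δt = 70.72 seconds
γ = 1/√(1 - 0.71²) = 1.420
Δt₀ = Δt/γ = 70.72/1.420 = 49.80 seconds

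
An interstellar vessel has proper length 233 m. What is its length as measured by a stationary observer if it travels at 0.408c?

Proper length L₀ = 233 m
γ = 1/√(1 - 0.408²) = 1.0953
L = L₀/γ = 233/1.0953 = 212.7 m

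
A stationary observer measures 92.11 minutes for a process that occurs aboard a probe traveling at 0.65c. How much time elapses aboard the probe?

Dilated time Δt = 92.11 minutes
γ = 1/√(1 - 0.65²) = 1.3159
Δt₀ = Δt/γ = 92.11/1.3159 = 70.00 minutes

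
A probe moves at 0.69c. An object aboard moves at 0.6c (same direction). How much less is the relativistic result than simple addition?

Classical: u' + v = 0.6 + 0.69 = 1.29c
Relativistic: u = (0.6 + 0.69)/(1 + 0.414) = 1.29/1.414 = 0.9123c
Difference: 1.29 - 0.9123 = 0.3777c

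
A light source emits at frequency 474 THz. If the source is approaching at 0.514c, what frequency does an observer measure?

β = v/c = 0.514
(1+β)/(1-β) = 1.514/0.486 = 3.115
Doppler factor = √(3.115) = 1.765
f_obs = 474 × 1.765 = 836.6 THz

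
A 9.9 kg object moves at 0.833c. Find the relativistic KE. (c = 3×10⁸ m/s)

γ = 1/√(1 - 0.833²) = 1.8074
γ - 1 = 0.8074
KE = (γ-1)mc² = 0.8074 × 9.9 × (3×10⁸)² = 7.194×10¹⁷ J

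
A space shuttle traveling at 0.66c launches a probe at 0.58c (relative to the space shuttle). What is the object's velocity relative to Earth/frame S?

u = (u' + v)/(1 + u'v/c²)
Numerator: 0.58 + 0.66 = 1.24
Denominator: 1 + 0.3828 = 1.3828
u = 1.24/1.3828 = 0.8967c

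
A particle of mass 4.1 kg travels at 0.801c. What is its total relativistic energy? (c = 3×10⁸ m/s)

γ = 1/√(1 - 0.801²) = 1.6704
mc² = 4.1 × (3×10⁸)² = 3.690×10¹⁷ J
E = γmc² = 1.6704 × 3.690×10¹⁷ = 6.164×10¹⁷ J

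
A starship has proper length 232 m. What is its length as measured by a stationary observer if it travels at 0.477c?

Proper length L₀ = 232 m
γ = 1/√(1 - 0.477²) = 1.138
L = L₀/γ = 232/1.138 = 203.9 m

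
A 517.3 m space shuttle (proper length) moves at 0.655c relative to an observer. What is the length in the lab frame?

Proper length L₀ = 517.3 m
γ = 1/√(1 - 0.655²) = 1.3234
L = L₀/γ = 517.3/1.3234 = 390.9 m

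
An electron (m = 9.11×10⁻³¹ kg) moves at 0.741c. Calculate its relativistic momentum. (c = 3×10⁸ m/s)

γ = 1/√(1 - 0.741²) = 1.4892
v = 0.741 × 3×10⁸ = 2.223×10⁸ m/s
p = γmv = 1.4892 × 9.11×10⁻³¹ × 2.223×10⁸ = 3.016×10⁻²² kg·m/s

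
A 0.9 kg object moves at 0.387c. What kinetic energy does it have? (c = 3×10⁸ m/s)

γ = 1/√(1 - 0.387²) = 1.0845
γ - 1 = 0.08450
KE = (γ-1)mc² = 0.08450 × 0.9 × (3×10⁸)² = 6.845×10¹⁵ J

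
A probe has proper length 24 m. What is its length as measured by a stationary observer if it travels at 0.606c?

Proper length L₀ = 24 m
γ = 1/√(1 - 0.606²) = 1.257
L = L₀/γ = 24/1.257 = 19.09 m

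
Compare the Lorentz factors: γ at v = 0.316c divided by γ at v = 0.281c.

γ₁ = 1/√(1 - 0.316²) = 1.054
γ₂ = 1/√(1 - 0.281²) = 1.042
γ₁/γ₂ = 1.054/1.042 = 1.012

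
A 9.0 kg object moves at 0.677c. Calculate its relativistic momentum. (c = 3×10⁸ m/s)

γ = 1/√(1 - 0.677²) = 1.359
v = 0.677 × 3×10⁸ = 2.031×10⁸ m/s
p = γmv = 1.359 × 9.0 × 2.031×10⁸ = 2.484×10⁹ kg·m/s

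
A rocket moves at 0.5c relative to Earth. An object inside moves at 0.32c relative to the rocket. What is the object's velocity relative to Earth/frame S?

u = (u' + v)/(1 + u'v/c²)
Numerator: 0.32 + 0.5 = 0.82
Denominator: 1 + 0.16 = 1.16
u = 0.82/1.16 = 0.7069c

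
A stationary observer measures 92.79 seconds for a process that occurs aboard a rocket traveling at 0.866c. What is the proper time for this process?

Dilated time Δt = 92.79 seconds
γ = 1/√(1 - 0.866²) = 2.000
Δt₀ = Δt/γ = 92.79/2.000 = 46.40 seconds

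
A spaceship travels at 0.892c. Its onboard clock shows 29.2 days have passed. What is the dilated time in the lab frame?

Proper time Δt₀ = 29.2 days
γ = 1/√(1 - 0.892²) = 2.2122
Δt = γΔt₀ = 2.2122 × 29.2 = 64.60 days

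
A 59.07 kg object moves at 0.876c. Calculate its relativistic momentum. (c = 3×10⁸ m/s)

γ = 1/√(1 - 0.876²) = 2.0734
v = 0.876 × 3×10⁸ = 2.628×10⁸ m/s
p = γmv = 2.0734 × 59.07 × 2.628×10⁸ = 3.219×10¹⁰ kg·m/s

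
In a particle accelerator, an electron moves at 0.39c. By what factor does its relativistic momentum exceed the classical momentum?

p_rel = γmv, p_class = mv
Ratio = γ = 1/√(1 - 0.39²)
= 1/√(0.8479) = 1.086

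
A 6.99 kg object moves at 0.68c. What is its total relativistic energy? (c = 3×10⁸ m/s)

γ = 1/√(1 - 0.68²) = 1.3639
mc² = 6.99 × (3×10⁸)² = 6.291×10¹⁷ J
E = γmc² = 1.3639 × 6.291×10¹⁷ = 8.580×10¹⁷ J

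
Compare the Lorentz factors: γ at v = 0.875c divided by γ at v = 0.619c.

γ₁ = 1/√(1 - 0.875²) = 2.0656
γ₂ = 1/√(1 - 0.619²) = 1.2733
γ₁/γ₂ = 2.0656/1.2733 = 1.622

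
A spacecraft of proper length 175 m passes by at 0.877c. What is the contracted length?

Proper length L₀ = 175 m
γ = 1/√(1 - 0.877²) = 2.081
L = L₀/γ = 175/2.081 = 84.09 m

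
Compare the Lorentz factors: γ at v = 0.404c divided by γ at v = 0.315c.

γ₁ = 1/√(1 - 0.404²) = 1.0932
γ₂ = 1/√(1 - 0.315²) = 1.0536
γ₁/γ₂ = 1.0932/1.0536 = 1.038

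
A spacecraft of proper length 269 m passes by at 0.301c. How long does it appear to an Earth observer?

Proper length L₀ = 269 m
γ = 1/√(1 - 0.301²) = 1.0486
L = L₀/γ = 269/1.0486 = 256.5 m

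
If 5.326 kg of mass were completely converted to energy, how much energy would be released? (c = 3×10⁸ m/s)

Using E = mc²:
c² = (3×10⁸)² = 9×10¹⁶ m²/s²
E = 5.326 × 9×10¹⁶ = 4.793×10¹⁷ J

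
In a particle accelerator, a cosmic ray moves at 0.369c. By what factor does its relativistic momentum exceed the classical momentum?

p_rel = γmv, p_class = mv
Ratio = γ = 1/√(1 - 0.369²)
= 1/√(0.863839) = 1.076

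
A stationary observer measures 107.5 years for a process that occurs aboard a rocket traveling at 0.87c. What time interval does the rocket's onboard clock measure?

Dilated time Δt = 107.5 years
γ = 1/√(1 - 0.87²) = 2.0282
Δt₀ = Δt/γ = 107.5/2.0282 = 53.00 years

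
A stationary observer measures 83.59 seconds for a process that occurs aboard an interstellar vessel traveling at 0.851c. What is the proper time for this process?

Dilated time Δt = 83.59 seconds
γ = 1/√(1 - 0.851²) = 1.904
Δt₀ = Δt/γ = 83.59/1.904 = 43.90 seconds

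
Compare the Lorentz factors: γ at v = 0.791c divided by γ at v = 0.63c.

γ₁ = 1/√(1 - 0.791²) = 1.634
γ₂ = 1/√(1 - 0.63²) = 1.288
γ₁/γ₂ = 1.634/1.288 = 1.269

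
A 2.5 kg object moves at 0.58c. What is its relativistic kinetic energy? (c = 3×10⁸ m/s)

γ = 1/√(1 - 0.58²) = 1.22757
γ - 1 = 0.22757
KE = (γ-1)mc² = 0.22757 × 2.5 × (3×10⁸)² = 5.120×10¹⁶ J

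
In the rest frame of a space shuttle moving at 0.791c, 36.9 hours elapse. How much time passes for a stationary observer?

Proper time Δt₀ = 36.9 hours
γ = 1/√(1 - 0.791²) = 1.6345
Δt = γΔt₀ = 1.6345 × 36.9 = 60.31 hours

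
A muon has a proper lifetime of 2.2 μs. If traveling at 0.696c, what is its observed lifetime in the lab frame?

Proper lifetime τ₀ = 2.2 μs
γ = 1/√(1 - 0.696²) = 1.3927
τ = γτ₀ = 1.3927 × 2.2 μs = 3.064 μs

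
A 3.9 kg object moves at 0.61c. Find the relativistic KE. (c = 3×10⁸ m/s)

γ = 1/√(1 - 0.61²) = 1.262
γ - 1 = 0.2620
KE = (γ-1)mc² = 0.2620 × 3.9 × (3×10⁸)² = 9.196×10¹⁶ J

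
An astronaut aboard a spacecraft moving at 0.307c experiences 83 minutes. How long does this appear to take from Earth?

Proper time Δt₀ = 83 minutes
γ = 1/√(1 - 0.307²) = 1.0507
Δt = γΔt₀ = 1.0507 × 83 = 87.21 minutes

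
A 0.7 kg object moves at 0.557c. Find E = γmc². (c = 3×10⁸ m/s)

γ = 1/√(1 - 0.557²) = 1.2041
mc² = 0.7 × (3×10⁸)² = 6.300×10¹⁶ J
E = γmc² = 1.2041 × 6.300×10¹⁶ = 7.586×10¹⁶ J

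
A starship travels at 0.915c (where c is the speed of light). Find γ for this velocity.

v/c = 0.915, so (v/c)² = 0.837225
1 - (v/c)² = 0.162775
γ = 1/√(0.162775) = 2.479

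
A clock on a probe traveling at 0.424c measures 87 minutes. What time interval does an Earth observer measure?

Proper time Δt₀ = 87 minutes
γ = 1/√(1 - 0.424²) = 1.10416
Δt = γΔt₀ = 1.10416 × 87 = 96.06 minutes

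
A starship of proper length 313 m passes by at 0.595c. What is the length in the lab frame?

Proper length L₀ = 313 m
γ = 1/√(1 - 0.595²) = 1.244
L = L₀/γ = 313/1.244 = 251.6 m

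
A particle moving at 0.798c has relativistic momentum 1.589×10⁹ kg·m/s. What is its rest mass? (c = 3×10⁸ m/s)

γ = 1/√(1 - 0.798²) = 1.6593
v = 0.798 × 3×10⁸ = 2.394×10⁸ m/s
m = p/(γv) = 1.589×10⁹/(1.6593 × 2.394×10⁸) = 4.000 kg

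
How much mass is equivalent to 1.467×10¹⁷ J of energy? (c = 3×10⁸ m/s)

From E = mc², we get m = E/c²
c² = (3×10⁸)² = 9×10¹⁶ m²/s²
m = 1.467×10¹⁷ / 9×10¹⁶ = 1.630 kg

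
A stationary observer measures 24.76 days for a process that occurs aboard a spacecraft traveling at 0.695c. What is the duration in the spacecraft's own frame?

Dilated time Δt = 24.76 days
γ = 1/√(1 - 0.695²) = 1.391
Δt₀ = Δt/γ = 24.76/1.391 = 17.80 days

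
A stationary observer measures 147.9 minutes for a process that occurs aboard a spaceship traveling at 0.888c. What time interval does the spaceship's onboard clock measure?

Dilated time Δt = 147.9 minutes
γ = 1/√(1 - 0.888²) = 2.1747
Δt₀ = Δt/γ = 147.9/2.1747 = 68.01 minutes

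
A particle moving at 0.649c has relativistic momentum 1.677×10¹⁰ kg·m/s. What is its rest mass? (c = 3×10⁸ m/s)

γ = 1/√(1 - 0.649²) = 1.3144
v = 0.649 × 3×10⁸ = 1.947×10⁸ m/s
m = p/(γv) = 1.677×10¹⁰/(1.3144 × 1.947×10⁸) = 65.53 kg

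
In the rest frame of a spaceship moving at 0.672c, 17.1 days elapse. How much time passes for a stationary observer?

Proper time Δt₀ = 17.1 days
γ = 1/√(1 - 0.672²) = 1.350
Δt = γΔt₀ = 1.350 × 17.1 = 23.09 days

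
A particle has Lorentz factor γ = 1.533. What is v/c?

From γ = 1/√(1 - v²/c²):
1/γ² = 1/1.533² = 0.42552
v²/c² = 1 - 0.42552 = 0.57448
v/c = √(0.57448) = 0.7579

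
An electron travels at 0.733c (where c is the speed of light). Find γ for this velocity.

v/c = 0.733, so (v/c)² = 0.537289
1 - (v/c)² = 0.462711
γ = 1/√(0.462711) = 1.470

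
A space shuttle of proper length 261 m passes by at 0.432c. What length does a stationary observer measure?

Proper length L₀ = 261 m
γ = 1/√(1 - 0.432²) = 1.1088
L = L₀/γ = 261/1.1088 = 235.4 m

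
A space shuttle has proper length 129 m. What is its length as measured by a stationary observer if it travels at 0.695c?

Proper length L₀ = 129 m
γ = 1/√(1 - 0.695²) = 1.3908
L = L₀/γ = 129/1.3908 = 92.75 m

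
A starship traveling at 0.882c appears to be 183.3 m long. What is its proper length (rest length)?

Contracted length L = 183.3 m
γ = 1/√(1 - 0.882²) = 2.122
L₀ = γL = 2.122 × 183.3 = 389.0 m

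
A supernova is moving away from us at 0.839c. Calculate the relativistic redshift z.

β = 0.839
(1+β)/(1-β) = 1.839/0.161 = 11.422
√(11.422) = 3.380
z = 3.380 - 1 = 2.380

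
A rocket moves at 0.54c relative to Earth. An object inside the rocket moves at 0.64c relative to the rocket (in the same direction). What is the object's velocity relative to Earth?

u = (u' + v)/(1 + u'v/c²)
Numerator: 0.64 + 0.54 = 1.18
Denominator: 1 + 0.3456 = 1.3456
u = 1.18/1.3456 = 0.8769c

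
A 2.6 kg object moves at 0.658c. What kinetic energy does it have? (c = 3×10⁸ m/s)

γ = 1/√(1 - 0.658²) = 1.328
γ - 1 = 0.3280
KE = (γ-1)mc² = 0.3280 × 2.6 × (3×10⁸)² = 7.675×10¹⁶ J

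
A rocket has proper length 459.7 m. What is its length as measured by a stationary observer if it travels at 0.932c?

Proper length L₀ = 459.7 m
γ = 1/√(1 - 0.932²) = 2.759
L = L₀/γ = 459.7/2.759 = 166.6 m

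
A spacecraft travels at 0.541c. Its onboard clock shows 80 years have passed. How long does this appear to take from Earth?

Proper time Δt₀ = 80 years
γ = 1/√(1 - 0.541²) = 1.189
Δt = γΔt₀ = 1.189 × 80 = 95.12 years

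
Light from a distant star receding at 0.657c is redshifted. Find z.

β = 0.657
(1+β)/(1-β) = 1.657/0.343 = 4.831
√(4.831) = 2.198
z = 2.198 - 1 = 1.198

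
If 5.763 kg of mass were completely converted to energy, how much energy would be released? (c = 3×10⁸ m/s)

Using E = mc²:
c² = (3×10⁸)² = 9×10¹⁶ m²/s²
E = 5.763 × 9×10¹⁶ = 5.187×10¹⁷ J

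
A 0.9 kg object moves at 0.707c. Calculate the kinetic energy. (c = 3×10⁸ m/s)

γ = 1/√(1 - 0.707²) = 1.414
γ - 1 = 0.4140
KE = (γ-1)mc² = 0.4140 × 0.9 × (3×10⁸)² = 3.353×10¹⁶ J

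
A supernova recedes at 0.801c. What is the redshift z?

β = 0.801
(1+β)/(1-β) = 1.801/0.199 = 9.050
√(9.050) = 3.008
z = 3.008 - 1 = 2.008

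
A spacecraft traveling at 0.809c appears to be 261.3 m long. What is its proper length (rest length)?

Contracted length L = 261.3 m
γ = 1/√(1 - 0.809²) = 1.701
L₀ = γL = 1.701 × 261.3 = 444.5 m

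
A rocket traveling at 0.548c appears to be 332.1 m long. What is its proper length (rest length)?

Contracted length L = 332.1 m
γ = 1/√(1 - 0.548²) = 1.1955
L₀ = γL = 1.1955 × 332.1 = 397.0 m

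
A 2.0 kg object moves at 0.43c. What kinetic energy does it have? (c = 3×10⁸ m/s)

γ = 1/√(1 - 0.43²) = 1.1076
γ - 1 = 0.1076
KE = (γ-1)mc² = 0.1076 × 2.0 × (3×10⁸)² = 1.937×10¹⁶ J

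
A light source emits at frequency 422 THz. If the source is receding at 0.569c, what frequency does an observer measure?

β = v/c = 0.569
(1-β)/(1+β) = 0.431/1.569 = 0.2747
Doppler factor = √(0.2747) = 0.5241
f_obs = 422 × 0.5241 = 221.2 THz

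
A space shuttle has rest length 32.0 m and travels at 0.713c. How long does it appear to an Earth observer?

Proper length L₀ = 32.0 m
γ = 1/√(1 - 0.713²) = 1.426
L = L₀/γ = 32.0/1.426 = 22.44 m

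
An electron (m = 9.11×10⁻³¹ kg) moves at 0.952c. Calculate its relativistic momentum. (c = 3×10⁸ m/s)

γ = 1/√(1 - 0.952²) = 3.267
v = 0.952 × 3×10⁸ = 2.856×10⁸ m/s
p = γmv = 3.267 × 9.11×10⁻³¹ × 2.856×10⁸ = 8.500×10⁻²² kg·m/s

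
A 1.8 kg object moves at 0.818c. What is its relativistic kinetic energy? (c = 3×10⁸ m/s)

γ = 1/√(1 - 0.818²) = 1.7385
γ - 1 = 0.7385
KE = (γ-1)mc² = 0.7385 × 1.8 × (3×10⁸)² = 1.196×10¹⁷ J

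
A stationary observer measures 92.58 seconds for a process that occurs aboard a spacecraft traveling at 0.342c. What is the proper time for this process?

Dilated time Δt = 92.58 seconds
γ = 1/√(1 - 0.342²) = 1.06417
Δt₀ = Δt/γ = 92.58/1.06417 = 87.00 seconds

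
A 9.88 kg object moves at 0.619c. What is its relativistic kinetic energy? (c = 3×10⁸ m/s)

γ = 1/√(1 - 0.619²) = 1.2733
γ - 1 = 0.2733
KE = (γ-1)mc² = 0.2733 × 9.88 × (3×10⁸)² = 2.430×10¹⁷ J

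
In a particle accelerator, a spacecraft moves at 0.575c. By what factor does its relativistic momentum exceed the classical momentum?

p_rel = γmv, p_class = mv
Ratio = γ = 1/√(1 - 0.575²)
= 1/√(0.669375) = 1.222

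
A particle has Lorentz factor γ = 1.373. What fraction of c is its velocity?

From γ = 1/√(1 - v²/c²):
1/γ² = 1/1.373² = 0.5305
v²/c² = 1 - 0.5305 = 0.4695
v/c = √(0.4695) = 0.6852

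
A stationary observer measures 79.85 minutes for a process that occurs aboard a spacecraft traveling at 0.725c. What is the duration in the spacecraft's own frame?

Dilated time Δt = 79.85 minutes
γ = 1/√(1 - 0.725²) = 1.4519
Δt₀ = Δt/γ = 79.85/1.4519 = 55.00 minutes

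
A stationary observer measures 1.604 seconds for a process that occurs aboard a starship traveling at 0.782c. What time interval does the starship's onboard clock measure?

Dilated time Δt = 1.604 seconds
γ = 1/√(1 - 0.782²) = 1.60442
Δt₀ = Δt/γ = 1.604/1.60442 = 0.9997 seconds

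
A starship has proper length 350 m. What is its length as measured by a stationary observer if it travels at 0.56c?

Proper length L₀ = 350 m
γ = 1/√(1 - 0.56²) = 1.207
L = L₀/γ = 350/1.207 = 290.0 m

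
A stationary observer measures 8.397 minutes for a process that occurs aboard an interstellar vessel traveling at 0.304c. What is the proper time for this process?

Dilated time Δt = 8.397 minutes
γ = 1/√(1 - 0.304²) = 1.04968
Δt₀ = Δt/γ = 8.397/1.04968 = 8.000 minutes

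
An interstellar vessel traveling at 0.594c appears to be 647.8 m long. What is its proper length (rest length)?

Contracted length L = 647.8 m
γ = 1/√(1 - 0.594²) = 1.2431
L₀ = γL = 1.2431 × 647.8 = 805.3 m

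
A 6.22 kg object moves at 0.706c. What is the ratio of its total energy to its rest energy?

E = γmc², E₀ = mc²
E/E₀ = γ = 1/√(1 - 0.706²) = 1.412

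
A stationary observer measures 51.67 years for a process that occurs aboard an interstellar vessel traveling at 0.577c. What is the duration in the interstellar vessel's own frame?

Dilated time Δt = 51.67 years
γ = 1/√(1 - 0.577²) = 1.2244
Δt₀ = Δt/γ = 51.67/1.2244 = 42.20 years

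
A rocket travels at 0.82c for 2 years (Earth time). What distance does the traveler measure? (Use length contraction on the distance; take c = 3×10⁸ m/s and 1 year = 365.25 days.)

Earth distance: d = v × t = 0.82c × 2 yr = 1.5526×10¹⁶ m
γ = 1.7471
d' = d/γ = 1.5526×10¹⁶/1.7471 = 8.887×10¹⁵ m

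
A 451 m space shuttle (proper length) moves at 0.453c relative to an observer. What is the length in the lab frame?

Proper length L₀ = 451 m
γ = 1/√(1 - 0.453²) = 1.1217
L = L₀/γ = 451/1.1217 = 402.1 m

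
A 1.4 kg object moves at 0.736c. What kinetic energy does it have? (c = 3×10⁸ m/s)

γ = 1/√(1 - 0.736²) = 1.47715
γ - 1 = 0.47715
KE = (γ-1)mc² = 0.47715 × 1.4 × (3×10⁸)² = 6.012×10¹⁶ J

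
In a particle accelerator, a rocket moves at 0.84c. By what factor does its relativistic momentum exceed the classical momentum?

p_rel = γmv, p_class = mv
Ratio = γ = 1/√(1 - 0.84²)
= 1/√(0.2944) = 1.843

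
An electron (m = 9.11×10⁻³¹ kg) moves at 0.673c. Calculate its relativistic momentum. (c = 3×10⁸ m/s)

γ = 1/√(1 - 0.673²) = 1.352
v = 0.673 × 3×10⁸ = 2.019×10⁸ m/s
p = γmv = 1.352 × 9.11×10⁻³¹ × 2.019×10⁸ = 2.487×10⁻²² kg·m/s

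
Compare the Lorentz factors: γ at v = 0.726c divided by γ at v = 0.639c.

γ₁ = 1/√(1 - 0.726²) = 1.4541
γ₂ = 1/√(1 - 0.639²) = 1.3000
γ₁/γ₂ = 1.4541/1.3000 = 1.119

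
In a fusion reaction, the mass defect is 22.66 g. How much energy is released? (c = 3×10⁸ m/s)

Convert mass defect: Δm = 22.66 g = 0.02266 kg
E = Δm·c² = 0.02266 × (3×10⁸)²
= 0.02266 × 9×10¹⁶ = 2.039×10¹⁵ J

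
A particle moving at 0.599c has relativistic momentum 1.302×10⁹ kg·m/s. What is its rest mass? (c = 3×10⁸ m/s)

γ = 1/√(1 - 0.599²) = 1.2488
v = 0.599 × 3×10⁸ = 1.797×10⁸ m/s
m = p/(γv) = 1.302×10⁹/(1.2488 × 1.797×10⁸) = 5.802 kg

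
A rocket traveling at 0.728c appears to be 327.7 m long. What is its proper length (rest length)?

Contracted length L = 327.7 m
γ = 1/√(1 - 0.728²) = 1.4586
L₀ = γL = 1.4586 × 327.7 = 478.0 m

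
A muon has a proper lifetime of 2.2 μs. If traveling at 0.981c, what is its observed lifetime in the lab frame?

Proper lifetime τ₀ = 2.2 μs
γ = 1/√(1 - 0.981²) = 5.154
τ = γτ₀ = 5.154 × 2.2 μs = 11.34 μs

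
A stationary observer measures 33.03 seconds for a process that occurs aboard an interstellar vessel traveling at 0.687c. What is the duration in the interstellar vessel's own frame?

Dilated time Δt = 33.03 seconds
γ = 1/√(1 - 0.687²) = 1.376
Δt₀ = Δt/γ = 33.03/1.376 = 24.00 seconds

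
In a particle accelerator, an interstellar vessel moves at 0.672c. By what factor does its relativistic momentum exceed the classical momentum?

p_rel = γmv, p_class = mv
Ratio = γ = 1/√(1 - 0.672²)
= 1/√(0.548416) = 1.350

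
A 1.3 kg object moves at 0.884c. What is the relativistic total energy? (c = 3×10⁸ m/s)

γ = 1/√(1 - 0.884²) = 2.139
mc² = 1.3 × (3×10⁸)² = 1.170×10¹⁷ J
E = γmc² = 2.139 × 1.170×10¹⁷ = 2.503×10¹⁷ J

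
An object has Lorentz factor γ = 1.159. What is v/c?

From γ = 1/√(1 - v²/c²):
1/γ² = 1/1.159² = 0.74445
v²/c² = 1 - 0.74445 = 0.25555
v/c = √(0.25555) = 0.5055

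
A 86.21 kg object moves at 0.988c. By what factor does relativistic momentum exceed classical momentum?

p_rel = γmv, p_class = mv
Ratio = γ = 1/√(1 - 0.988²) = 6.474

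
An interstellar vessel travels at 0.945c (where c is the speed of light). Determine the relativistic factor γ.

v/c = 0.945, so (v/c)² = 0.893025
1 - (v/c)² = 0.106975
γ = 1/√(0.106975) = 3.057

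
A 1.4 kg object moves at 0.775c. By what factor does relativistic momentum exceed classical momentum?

p_rel = γmv, p_class = mv
Ratio = γ = 1/√(1 - 0.775²) = 1.582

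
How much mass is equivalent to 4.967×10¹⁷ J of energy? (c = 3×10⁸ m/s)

From E = mc², we get m = E/c²
c² = (3×10⁸)² = 9×10¹⁶ m²/s²
m = 4.967×10¹⁷ / 9×10¹⁶ = 5.519 kg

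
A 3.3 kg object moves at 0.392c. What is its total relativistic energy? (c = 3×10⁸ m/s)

γ = 1/√(1 - 0.392²) = 1.087
mc² = 3.3 × (3×10⁸)² = 2.970×10¹⁷ J
E = γmc² = 1.087 × 2.970×10¹⁷ = 3.228×10¹⁷ J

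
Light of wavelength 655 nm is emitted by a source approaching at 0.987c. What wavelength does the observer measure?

β = 0.987
Wavelength Doppler factor = √(0.013/1.987) = √(0.006543) = 0.08089
λ_obs = 655 × 0.08089 = 52.98 nm (blueshift)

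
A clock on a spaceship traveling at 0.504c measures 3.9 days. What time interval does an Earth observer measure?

Proper time Δt₀ = 3.9 days
γ = 1/√(1 - 0.504²) = 1.1578
Δt = γΔt₀ = 1.1578 × 3.9 = 4.515 days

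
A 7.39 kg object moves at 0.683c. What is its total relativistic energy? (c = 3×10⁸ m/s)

γ = 1/√(1 - 0.683²) = 1.3691
mc² = 7.39 × (3×10⁸)² = 6.651×10¹⁷ J
E = γmc² = 1.3691 × 6.651×10¹⁷ = 9.106×10¹⁷ J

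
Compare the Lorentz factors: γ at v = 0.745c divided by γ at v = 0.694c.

γ₁ = 1/√(1 - 0.745²) = 1.499
γ₂ = 1/√(1 - 0.694²) = 1.389
γ₁/γ₂ = 1.499/1.389 = 1.079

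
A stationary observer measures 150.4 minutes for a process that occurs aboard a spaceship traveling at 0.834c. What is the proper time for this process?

Dilated time Δt = 150.4 minutes
γ = 1/√(1 - 0.834²) = 1.81237
Δt₀ = Δt/γ = 150.4/1.81237 = 82.99 minutes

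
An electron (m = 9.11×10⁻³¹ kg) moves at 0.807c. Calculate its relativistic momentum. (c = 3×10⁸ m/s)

γ = 1/√(1 - 0.807²) = 1.6933
v = 0.807 × 3×10⁸ = 2.421×10⁸ m/s
p = γmv = 1.6933 × 9.11×10⁻³¹ × 2.421×10⁸ = 3.735×10⁻²² kg·m/s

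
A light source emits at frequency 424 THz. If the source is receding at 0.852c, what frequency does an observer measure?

β = v/c = 0.852
(1-β)/(1+β) = 0.148/1.852 = 0.07991
Doppler factor = √(0.07991) = 0.2827
f_obs = 424 × 0.2827 = 119.9 THz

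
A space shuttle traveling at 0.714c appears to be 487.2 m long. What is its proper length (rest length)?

Contracted length L = 487.2 m
γ = 1/√(1 - 0.714²) = 1.4283
L₀ = γL = 1.4283 × 487.2 = 695.9 m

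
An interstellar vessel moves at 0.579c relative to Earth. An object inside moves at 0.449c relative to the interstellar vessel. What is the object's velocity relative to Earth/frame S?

u = (u' + v)/(1 + u'v/c²)
Numerator: 0.449 + 0.579 = 1.028
Denominator: 1 + 0.259971 = 1.259971
u = 1.028/1.259971 = 0.8159c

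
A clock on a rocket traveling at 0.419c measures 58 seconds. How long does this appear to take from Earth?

Proper time Δt₀ = 58 seconds
γ = 1/√(1 - 0.419²) = 1.1013
Δt = γΔt₀ = 1.1013 × 58 = 63.88 seconds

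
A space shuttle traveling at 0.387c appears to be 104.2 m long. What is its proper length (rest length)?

Contracted length L = 104.2 m
γ = 1/√(1 - 0.387²) = 1.0845
L₀ = γL = 1.0845 × 104.2 = 113.0 m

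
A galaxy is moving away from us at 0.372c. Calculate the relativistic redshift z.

β = 0.372
(1+β)/(1-β) = 1.372/0.628 = 2.1847
√(2.1847) = 1.4781
z = 1.4781 - 1 = 0.4781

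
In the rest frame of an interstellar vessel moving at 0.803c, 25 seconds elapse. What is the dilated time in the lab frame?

Proper time Δt₀ = 25 seconds
γ = 1/√(1 - 0.803²) = 1.678
Δt = γΔt₀ = 1.678 × 25 = 41.95 seconds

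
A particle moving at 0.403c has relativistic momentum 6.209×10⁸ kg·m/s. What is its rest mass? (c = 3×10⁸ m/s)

γ = 1/√(1 - 0.403²) = 1.0927
v = 0.403 × 3×10⁸ = 1.209×10⁸ m/s
m = p/(γv) = 6.209×10⁸/(1.0927 × 1.209×10⁸) = 4.700 kg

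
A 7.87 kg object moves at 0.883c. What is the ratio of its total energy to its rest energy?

E = γmc², E₀ = mc²
E/E₀ = γ = 1/√(1 - 0.883²) = 2.131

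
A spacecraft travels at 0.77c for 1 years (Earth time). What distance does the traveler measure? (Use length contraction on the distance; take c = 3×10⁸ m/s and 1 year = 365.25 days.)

Earth distance: d = v × t = 0.77c × 1 yr = 7.2898×10¹⁵ m
γ = 1.5673
d' = d/γ = 7.2898×10¹⁵/1.5673 = 4.651×10¹⁵ m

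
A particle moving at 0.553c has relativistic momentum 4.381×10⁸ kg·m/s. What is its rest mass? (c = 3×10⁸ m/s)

γ = 1/√(1 - 0.553²) = 1.2002
v = 0.553 × 3×10⁸ = 1.659×10⁸ m/s
m = p/(γv) = 4.381×10⁸/(1.2002 × 1.659×10⁸) = 2.200 kg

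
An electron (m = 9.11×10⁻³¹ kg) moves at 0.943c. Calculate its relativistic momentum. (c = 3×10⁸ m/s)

γ = 1/√(1 - 0.943²) = 3.0049
v = 0.943 × 3×10⁸ = 2.829×10⁸ m/s
p = γmv = 3.0049 × 9.11×10⁻³¹ × 2.829×10⁸ = 7.744×10⁻²² kg·m/s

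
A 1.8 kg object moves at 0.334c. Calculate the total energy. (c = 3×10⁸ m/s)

γ = 1/√(1 - 0.334²) = 1.061
mc² = 1.8 × (3×10⁸)² = 1.620×10¹⁷ J
E = γmc² = 1.061 × 1.620×10¹⁷ = 1.719×10¹⁷ J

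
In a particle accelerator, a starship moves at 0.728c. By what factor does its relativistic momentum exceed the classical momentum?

p_rel = γmv, p_class = mv
Ratio = γ = 1/√(1 - 0.728²)
= 1/√(0.470016) = 1.459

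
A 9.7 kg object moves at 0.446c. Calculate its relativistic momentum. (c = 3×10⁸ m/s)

γ = 1/√(1 - 0.446²) = 1.117
v = 0.446 × 3×10⁸ = 1.338×10⁸ m/s
p = γmv = 1.117 × 9.7 × 1.338×10⁸ = 1.450×10⁹ kg·m/s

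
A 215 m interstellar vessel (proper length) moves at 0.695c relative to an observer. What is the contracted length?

Proper length L₀ = 215 m
γ = 1/√(1 - 0.695²) = 1.391
L = L₀/γ = 215/1.391 = 154.6 m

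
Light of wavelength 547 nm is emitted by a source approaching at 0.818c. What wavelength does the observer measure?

β = 0.818
Wavelength Doppler factor = √(0.182/1.818) = √(0.1001) = 0.3164
λ_obs = 547 × 0.3164 = 173.1 nm (blueshift)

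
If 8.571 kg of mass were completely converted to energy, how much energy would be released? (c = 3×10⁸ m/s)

Using E = mc²:
c² = (3×10⁸)² = 9×10¹⁶ m²/s²
E = 8.571 × 9×10¹⁶ = 7.714×10¹⁷ J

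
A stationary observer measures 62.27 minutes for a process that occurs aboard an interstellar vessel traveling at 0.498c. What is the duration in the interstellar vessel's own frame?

Dilated time Δt = 62.27 minutes
γ = 1/√(1 - 0.498²) = 1.1532
Δt₀ = Δt/γ = 62.27/1.1532 = 54.00 minutes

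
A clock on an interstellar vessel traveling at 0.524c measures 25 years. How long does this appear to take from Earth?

Proper time Δt₀ = 25 years
γ = 1/√(1 - 0.524²) = 1.174
Δt = γΔt₀ = 1.174 × 25 = 29.35 years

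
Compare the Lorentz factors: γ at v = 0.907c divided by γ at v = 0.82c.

γ₁ = 1/√(1 - 0.907²) = 2.375
γ₂ = 1/√(1 - 0.82²) = 1.747
γ₁/γ₂ = 2.375/1.747 = 1.359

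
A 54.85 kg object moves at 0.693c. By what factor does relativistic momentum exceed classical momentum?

p_rel = γmv, p_class = mv
Ratio = γ = 1/√(1 - 0.693²) = 1.387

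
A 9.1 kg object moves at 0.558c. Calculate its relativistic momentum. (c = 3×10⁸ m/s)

γ = 1/√(1 - 0.558²) = 1.205
v = 0.558 × 3×10⁸ = 1.674×10⁸ m/s
p = γmv = 1.205 × 9.1 × 1.674×10⁸ = 1.836×10⁹ kg·m/s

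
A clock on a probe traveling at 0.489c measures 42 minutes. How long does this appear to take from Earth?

Proper time Δt₀ = 42 minutes
γ = 1/√(1 - 0.489²) = 1.1464
Δt = γΔt₀ = 1.1464 × 42 = 48.15 minutes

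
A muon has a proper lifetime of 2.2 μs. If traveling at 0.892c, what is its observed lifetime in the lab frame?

Proper lifetime τ₀ = 2.2 μs
γ = 1/√(1 - 0.892²) = 2.2122
τ = γτ₀ = 2.2122 × 2.2 μs = 4.867 μs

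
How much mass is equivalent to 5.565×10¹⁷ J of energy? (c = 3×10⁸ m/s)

From E = mc², we get m = E/c²
c² = (3×10⁸)² = 9×10¹⁶ m²/s²
m = 5.565×10¹⁷ / 9×10¹⁶ = 6.183 kg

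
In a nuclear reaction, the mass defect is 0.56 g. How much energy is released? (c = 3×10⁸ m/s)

Convert mass defect: Δm = 0.56 g = 0.00056 kg
E = Δm·c² = 0.00056 × (3×10⁸)²
= 0.00056 × 9×10¹⁶ = 5.040×10¹³ J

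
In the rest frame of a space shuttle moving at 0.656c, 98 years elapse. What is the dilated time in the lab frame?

Proper time Δt₀ = 98 years
γ = 1/√(1 - 0.656²) = 1.3249
Δt = γΔt₀ = 1.3249 × 98 = 129.8 years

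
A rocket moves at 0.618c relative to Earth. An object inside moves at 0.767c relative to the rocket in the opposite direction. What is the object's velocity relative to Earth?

Object's velocity in rocket frame is u' = -0.767c
u = (u' + v)/(1 + u'v/c²) = (v - 0.767)/(1 - 0.767·v/c²)
Numerator: 0.618 - 0.767 = -0.149
Denominator: 1 - 0.474006 = 0.525994
u = -0.149/0.525994 = -0.2833c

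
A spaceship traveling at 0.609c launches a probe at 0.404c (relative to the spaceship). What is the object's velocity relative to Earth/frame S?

u = (u' + v)/(1 + u'v/c²)
Numerator: 0.404 + 0.609 = 1.013
Denominator: 1 + 0.246036 = 1.246036
u = 1.013/1.246036 = 0.8130c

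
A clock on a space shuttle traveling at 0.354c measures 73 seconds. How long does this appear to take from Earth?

Proper time Δt₀ = 73 seconds
γ = 1/√(1 - 0.354²) = 1.0692
Δt = γΔt₀ = 1.0692 × 73 = 78.05 seconds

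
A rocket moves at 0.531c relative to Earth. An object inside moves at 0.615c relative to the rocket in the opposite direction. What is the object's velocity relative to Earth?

Object's velocity in rocket frame is u' = -0.615c
u = (u' + v)/(1 + u'v/c²) = (v - 0.615)/(1 - 0.615·v/c²)
Numerator: 0.531 - 0.615 = -0.084
Denominator: 1 - 0.326565 = 0.673435
u = -0.084/0.673435 = -0.1247c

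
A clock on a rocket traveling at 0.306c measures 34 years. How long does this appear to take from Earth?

Proper time Δt₀ = 34 years
γ = 1/√(1 - 0.306²) = 1.0504
Δt = γΔt₀ = 1.0504 × 34 = 35.71 years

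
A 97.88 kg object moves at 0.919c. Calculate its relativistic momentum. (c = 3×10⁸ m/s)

γ = 1/√(1 - 0.919²) = 2.5364
v = 0.919 × 3×10⁸ = 2.757×10⁸ m/s
p = γmv = 2.5364 × 97.88 × 2.757×10⁸ = 6.845×10¹⁰ kg·m/s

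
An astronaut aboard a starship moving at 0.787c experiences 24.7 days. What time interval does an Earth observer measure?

Proper time Δt₀ = 24.7 days
γ = 1/√(1 - 0.787²) = 1.621
Δt = γΔt₀ = 1.621 × 24.7 = 40.04 days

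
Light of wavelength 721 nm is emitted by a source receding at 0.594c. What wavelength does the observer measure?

β = 0.594
Wavelength Doppler factor = √(1.594/0.406) = √(3.926) = 1.9814
λ_obs = 721 × 1.9814 = 1429 nm (redshift)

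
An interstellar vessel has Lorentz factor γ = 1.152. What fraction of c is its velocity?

From γ = 1/√(1 - v²/c²):
1/γ² = 1/1.152² = 0.7535
v²/c² = 1 - 0.7535 = 0.2465
v/c = √(0.2465) = 0.4965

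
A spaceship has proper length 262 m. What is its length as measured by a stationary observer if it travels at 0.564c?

Proper length L₀ = 262 m
γ = 1/√(1 - 0.564²) = 1.211
L = L₀/γ = 262/1.211 = 216.4 m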